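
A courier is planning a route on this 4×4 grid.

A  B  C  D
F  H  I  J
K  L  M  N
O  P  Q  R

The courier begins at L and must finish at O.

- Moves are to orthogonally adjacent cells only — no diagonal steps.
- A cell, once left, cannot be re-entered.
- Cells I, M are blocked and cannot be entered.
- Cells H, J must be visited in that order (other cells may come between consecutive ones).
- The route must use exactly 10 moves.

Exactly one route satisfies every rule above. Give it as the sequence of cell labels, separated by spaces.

The waypoints must appear in the order H, J, with no cell reused.
Route from L: up 2 to B, right 2 to D, down 3 to R, left 3 to O — 10 moves in all.
Check: order respected (H at step 1, J at step 5); 10 moves as required.

L H B C D J N R Q P O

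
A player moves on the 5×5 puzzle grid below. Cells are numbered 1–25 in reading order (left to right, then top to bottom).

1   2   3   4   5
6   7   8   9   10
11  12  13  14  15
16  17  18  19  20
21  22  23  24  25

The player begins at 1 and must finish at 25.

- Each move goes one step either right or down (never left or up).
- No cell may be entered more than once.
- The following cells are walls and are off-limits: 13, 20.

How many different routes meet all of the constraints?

17

A right/down-only route from 1 to 25 makes exactly 4 down-moves and 4 right-moves in some order.
With no other constraints that would be C(8,4) = 70 routes.
Subtract routes through each blocked cell (inclusion–exclusion for overlaps): − through 13: 36 − through 20: 35 + through 13&20: 18 → 17.
That gives 17 routes.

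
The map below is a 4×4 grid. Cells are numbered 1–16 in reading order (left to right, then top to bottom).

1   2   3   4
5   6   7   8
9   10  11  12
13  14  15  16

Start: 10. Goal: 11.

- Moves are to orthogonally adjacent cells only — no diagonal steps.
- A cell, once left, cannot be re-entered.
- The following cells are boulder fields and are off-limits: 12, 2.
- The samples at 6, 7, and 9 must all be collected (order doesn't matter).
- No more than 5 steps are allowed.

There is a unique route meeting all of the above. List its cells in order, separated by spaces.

10 9 5 6 7 11

The 5-move cap with required stops at 6, 7, 9 leaves no slack for detours.
Route from 10: left to 9, up to 5, 2× right (reaching 7), down to 11 — 5 moves in all.
Check: all required cells visited; 5 ≤ 5 moves.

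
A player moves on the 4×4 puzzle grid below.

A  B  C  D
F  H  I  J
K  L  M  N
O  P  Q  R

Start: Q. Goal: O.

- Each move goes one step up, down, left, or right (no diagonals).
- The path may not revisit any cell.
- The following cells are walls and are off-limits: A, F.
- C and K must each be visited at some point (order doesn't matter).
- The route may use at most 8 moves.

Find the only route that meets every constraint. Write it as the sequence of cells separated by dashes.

Q - M - I - C - B - H - L - K - O

Any route must reach C and K and still end at O within 8 moves, so the order of the required stops is forced.
Route from Q: up 3 to C, left 1 to B, down 2 to L, left 1 to K, down 1 to O — 8 moves in all.
Check: all required cells visited; 8 ≤ 8 moves.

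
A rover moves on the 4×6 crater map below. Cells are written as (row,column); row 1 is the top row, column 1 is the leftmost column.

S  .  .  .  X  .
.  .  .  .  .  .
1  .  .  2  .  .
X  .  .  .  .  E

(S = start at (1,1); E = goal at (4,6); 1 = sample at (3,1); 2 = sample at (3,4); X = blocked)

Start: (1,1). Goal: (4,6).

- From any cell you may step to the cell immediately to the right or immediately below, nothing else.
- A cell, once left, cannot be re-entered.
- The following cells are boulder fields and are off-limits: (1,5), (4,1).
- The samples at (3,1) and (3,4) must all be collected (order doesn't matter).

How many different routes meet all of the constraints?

A right/down-only route from (1,1) to (4,6) makes exactly 3 down-moves and 5 right-moves in some order.
With no other constraints that would be C(8,3) = 56 routes.
A monotone route can only reach the required cells in the order (3,1), (3,4), so split there and multiply the segment counts (each segment already excludes blocked cells): (1,1)→(3,1): 1; (3,1)→(3,4): 1; (3,4)→(4,6): 3; product = 3.
That gives 3 routes.

3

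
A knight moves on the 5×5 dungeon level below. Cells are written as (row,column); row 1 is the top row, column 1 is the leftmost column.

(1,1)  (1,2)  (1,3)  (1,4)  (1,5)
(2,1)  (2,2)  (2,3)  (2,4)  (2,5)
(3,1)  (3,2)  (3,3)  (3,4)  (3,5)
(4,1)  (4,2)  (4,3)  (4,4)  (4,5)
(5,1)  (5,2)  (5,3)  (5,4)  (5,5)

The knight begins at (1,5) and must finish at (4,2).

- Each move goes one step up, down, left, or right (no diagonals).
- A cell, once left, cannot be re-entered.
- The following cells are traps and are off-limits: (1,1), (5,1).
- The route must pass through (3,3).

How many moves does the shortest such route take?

Any route passes through (3,3) somewhere between (1,5) and (4,2). Summing Manhattan distances along the two legs ((1,5) → (3,3) → (4,2)) gives a lower bound of 4 + 2 = 6 moves.
A route of 6 moves achieves this: (1,5) → (2,5) → (3,5) → (3,4) → (3,3) → (4,3) → (4,2).
Since 6 matches the lower bound, it is optimal.

6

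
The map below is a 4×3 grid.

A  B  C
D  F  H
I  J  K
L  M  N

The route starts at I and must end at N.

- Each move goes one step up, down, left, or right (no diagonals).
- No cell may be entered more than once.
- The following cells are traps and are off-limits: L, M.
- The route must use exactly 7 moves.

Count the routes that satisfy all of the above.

Need simple routes of exactly 7 moves from I to N (Manhattan distance 3, so 2 moves are spent on a detour and 2 undoing it).
Enumerating: I D A B F J K N | I D A B F H K N | I D A B C H K N | I D F B C H K N | I J F B C H K N.
That gives 5 routes.

5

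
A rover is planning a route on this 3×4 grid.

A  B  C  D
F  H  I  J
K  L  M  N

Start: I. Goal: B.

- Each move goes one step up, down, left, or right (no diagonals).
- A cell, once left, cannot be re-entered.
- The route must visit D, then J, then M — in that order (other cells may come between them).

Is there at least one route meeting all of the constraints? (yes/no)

One route that works: I → C → D → J → N → M → L → H → B.

yes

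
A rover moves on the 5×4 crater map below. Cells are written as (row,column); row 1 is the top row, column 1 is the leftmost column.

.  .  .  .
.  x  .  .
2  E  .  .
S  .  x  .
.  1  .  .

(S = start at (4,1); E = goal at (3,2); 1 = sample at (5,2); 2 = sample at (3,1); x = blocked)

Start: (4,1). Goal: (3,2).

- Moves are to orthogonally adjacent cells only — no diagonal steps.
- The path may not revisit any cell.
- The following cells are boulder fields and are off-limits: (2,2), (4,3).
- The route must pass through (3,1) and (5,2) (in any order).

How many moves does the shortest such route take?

Any route passes through (3,1) and (5,2) in some order between (4,1) and (3,2). Summing Manhattan distances along each leg and taking the cheapest ordering ((4,1) → (5,2) → (3,1) → (3,2)) gives a lower bound of 2 + 3 + 1 = 6 moves.
The shortest route satisfying every rule uses 14 moves: (4,1) → (3,1) → (2,1) → (1,1) → (1,2) → (1,3) → (2,3) → (3,3) → (3,4) → (4,4) → (5,4) → (5,3) → (5,2) → (4,2) → (3,2).
The no-revisit rule (legs can't share cells) pushes the minimum above the 6-move bound; an exhaustive check rules out every length from 6 to 13 (on a 4-connected grid the length of any start-to-goal walk has the same parity as the Manhattan bound, so only lengths 6, 8, 10, … need checking), leaving 14 as the minimum.

14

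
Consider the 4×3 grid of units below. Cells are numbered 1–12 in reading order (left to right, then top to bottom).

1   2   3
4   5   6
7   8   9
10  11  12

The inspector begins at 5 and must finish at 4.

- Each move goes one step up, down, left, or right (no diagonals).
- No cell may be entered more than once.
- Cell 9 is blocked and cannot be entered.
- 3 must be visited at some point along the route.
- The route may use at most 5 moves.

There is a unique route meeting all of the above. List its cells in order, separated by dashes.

5 - 6 - 3 - 2 - 1 - 4

Any route must reach 3 and still end at 4 within 5 moves, so the order of the required stops is forced.
Route from 5: right to 6, up to 3, 2× left (reaching 1), down to 4 — 5 moves in all.
Check: all required cells visited; 5 ≤ 5 moves.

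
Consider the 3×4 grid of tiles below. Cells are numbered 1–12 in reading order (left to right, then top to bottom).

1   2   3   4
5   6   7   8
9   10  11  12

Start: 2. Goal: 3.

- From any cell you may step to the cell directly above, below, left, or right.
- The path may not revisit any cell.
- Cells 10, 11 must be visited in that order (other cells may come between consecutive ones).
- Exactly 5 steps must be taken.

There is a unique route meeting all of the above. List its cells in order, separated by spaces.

2 6 10 11 7 3

The waypoints must appear in the order 10, 11, with no cell reused.
Route from 2: 2× down (reaching 10), right to 11, 2× up (reaching 3) — 5 moves in all.
Check: order respected (10 at step 2, 11 at step 3); 5 moves as required.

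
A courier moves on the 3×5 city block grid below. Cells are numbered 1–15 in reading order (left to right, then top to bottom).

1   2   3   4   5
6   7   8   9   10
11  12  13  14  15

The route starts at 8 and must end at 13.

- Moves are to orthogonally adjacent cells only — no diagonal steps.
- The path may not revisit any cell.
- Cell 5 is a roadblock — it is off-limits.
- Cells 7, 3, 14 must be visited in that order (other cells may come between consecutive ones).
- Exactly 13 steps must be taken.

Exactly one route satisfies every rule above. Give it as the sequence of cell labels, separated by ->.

The waypoints must appear in the order 7, 3, 14, with no cell reused.
Route from 8: left to 7, down to 12, left to 11, 2× up (reaching 1), 3× right (reaching 4), down to 9, right to 10, down to 15, 2× left (reaching 13) — 13 moves in all.
Check: order respected (7 at step 1, 3 at step 7, 14 at step 12); 13 moves as required.

8 -> 7 -> 12 -> 11 -> 6 -> 1 -> 2 -> 3 -> 4 -> 9 -> 10 -> 15 -> 14 -> 13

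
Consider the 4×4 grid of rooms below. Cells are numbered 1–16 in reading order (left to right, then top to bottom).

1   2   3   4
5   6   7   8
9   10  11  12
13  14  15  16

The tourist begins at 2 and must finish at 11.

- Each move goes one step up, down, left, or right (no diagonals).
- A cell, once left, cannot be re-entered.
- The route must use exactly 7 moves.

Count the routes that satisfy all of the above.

Need simple routes of exactly 7 moves from 2 to 11 (Manhattan distance 3, so 2 moves are spent on a detour and 2 undoing it).
Branch systematically from the start, pruning whenever the remaining move budget drops below the Manhattan distance to 11 or differs from it in parity. Grouping the completions by first move — via 6: 7; via 1: 6; via 3: 5 — and summing: 7 + 6 + 5 = 18.
That gives 18 routes.

18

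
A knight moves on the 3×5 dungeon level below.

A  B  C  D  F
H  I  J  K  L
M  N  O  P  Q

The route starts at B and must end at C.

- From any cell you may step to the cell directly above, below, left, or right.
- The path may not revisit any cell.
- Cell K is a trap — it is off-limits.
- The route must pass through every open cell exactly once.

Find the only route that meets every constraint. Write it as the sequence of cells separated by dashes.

B - A - H - M - N - I - J - O - P - Q - L - F - D - C

Need to visit all 14 open cells exactly once, starting at B and ending at C.
Cell D has only two open neighbours (C and F), so the path must pass straight through it: one of those is the cell it's entered from and the other is where it exits.
Route from B: left 1 to A, down 2 to M, right 1 to N, up 1 to I, right 1 to J, down 1 to O, right 2 to Q, up 2 to F, left 2 to C — 13 moves in all.
Check: all 14 open cells covered.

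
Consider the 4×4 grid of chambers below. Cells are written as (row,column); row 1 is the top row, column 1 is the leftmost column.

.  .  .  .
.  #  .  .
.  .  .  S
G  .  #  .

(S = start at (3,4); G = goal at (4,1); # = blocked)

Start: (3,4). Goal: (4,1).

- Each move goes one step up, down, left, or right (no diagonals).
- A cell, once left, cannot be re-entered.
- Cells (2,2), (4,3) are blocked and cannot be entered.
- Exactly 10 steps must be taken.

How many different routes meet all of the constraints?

Need simple routes of exactly 10 moves from (3,4) to (4,1) (Manhattan distance 4, so 3 moves are spent on a detour and 3 undoing it).
Enumerating: (3,4) (2,4) (1,4) (1,3) (1,2) (1,1) (2,1) (3,1) (3,2) (4,2) (4,1) | (3,4) (2,4) (2,3) (1,3) (1,2) (1,1) (2,1) (3,1) (3,2) (4,2) (4,1) | (3,4) (3,3) (2,3) (1,3) (1,2) (1,1) (2,1) (3,1) (3,2) (4,2) (4,1) | (3,4) (3,3) (2,3) (2,4) (1,4) (1,3) (1,2) (1,1) (2,1) (3,1) (4,1).
That gives 4 routes.

4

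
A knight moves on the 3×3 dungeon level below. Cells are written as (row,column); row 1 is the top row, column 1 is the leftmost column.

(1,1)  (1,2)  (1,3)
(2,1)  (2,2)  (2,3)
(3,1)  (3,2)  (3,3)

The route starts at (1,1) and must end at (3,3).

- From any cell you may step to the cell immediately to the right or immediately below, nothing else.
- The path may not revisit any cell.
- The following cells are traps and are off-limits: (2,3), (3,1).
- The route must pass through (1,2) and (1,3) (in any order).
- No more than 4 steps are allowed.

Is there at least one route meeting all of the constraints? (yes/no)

Right/down moves force the required cells to be taken in the order (1,2), (1,3). Every right/down route from (1,3) to (3,3) runs into a blocked cell, so that leg cannot be completed.

no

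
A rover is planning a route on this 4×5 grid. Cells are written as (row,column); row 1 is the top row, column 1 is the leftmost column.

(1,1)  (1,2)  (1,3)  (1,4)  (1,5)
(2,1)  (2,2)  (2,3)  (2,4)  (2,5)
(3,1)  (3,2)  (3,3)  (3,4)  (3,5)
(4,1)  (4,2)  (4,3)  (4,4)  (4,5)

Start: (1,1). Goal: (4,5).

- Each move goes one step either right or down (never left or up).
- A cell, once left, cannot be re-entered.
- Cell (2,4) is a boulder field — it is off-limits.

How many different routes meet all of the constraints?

23

A right/down-only route from (1,1) to (4,5) makes exactly 3 down-moves and 4 right-moves in some order.
With no other constraints that would be C(7,3) = 35 routes.
Subtract routes through each blocked cell (inclusion–exclusion for overlaps): − through (2,4): 12 → 23.
That gives 23 routes.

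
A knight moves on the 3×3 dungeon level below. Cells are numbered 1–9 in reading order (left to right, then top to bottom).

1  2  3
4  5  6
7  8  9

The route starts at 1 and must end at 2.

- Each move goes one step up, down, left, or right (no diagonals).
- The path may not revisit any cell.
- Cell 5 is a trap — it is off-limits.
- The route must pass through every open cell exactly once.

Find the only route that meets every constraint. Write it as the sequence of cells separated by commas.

1, 4, 7, 8, 9, 6, 3, 2

Need to visit all 8 open cells exactly once, starting at 1 and ending at 2.
Route from 1: down 2 to 7, right 2 to 9, up 2 to 3, left 1 to 2 — 7 moves in all.
Check: all 8 open cells covered.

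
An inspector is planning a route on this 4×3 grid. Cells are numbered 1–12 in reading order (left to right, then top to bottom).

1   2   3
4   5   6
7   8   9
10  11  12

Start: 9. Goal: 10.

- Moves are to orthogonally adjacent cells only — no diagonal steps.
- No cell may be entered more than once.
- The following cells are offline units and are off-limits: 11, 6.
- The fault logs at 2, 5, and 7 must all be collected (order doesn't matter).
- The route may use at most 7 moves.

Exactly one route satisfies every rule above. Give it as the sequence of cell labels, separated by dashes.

9 - 8 - 5 - 2 - 1 - 4 - 7 - 10

The 7-move cap with required stops at 2, 5, 7 leaves no slack for detours.
Route from 9: left 1 to 8, up 2 to 2, left 1 to 1, down 3 to 10 — 7 moves in all.
Check: all required cells visited; 7 ≤ 7 moves.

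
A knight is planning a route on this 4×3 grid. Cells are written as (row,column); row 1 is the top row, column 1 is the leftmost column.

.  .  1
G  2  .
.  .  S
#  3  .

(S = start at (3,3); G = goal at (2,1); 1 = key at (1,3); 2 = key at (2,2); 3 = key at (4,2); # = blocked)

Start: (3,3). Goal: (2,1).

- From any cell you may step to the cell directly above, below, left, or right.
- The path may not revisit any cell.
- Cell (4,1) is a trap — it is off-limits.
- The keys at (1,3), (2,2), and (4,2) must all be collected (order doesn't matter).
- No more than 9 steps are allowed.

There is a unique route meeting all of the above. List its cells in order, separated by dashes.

(3,3) - (4,3) - (4,2) - (3,2) - (2,2) - (2,3) - (1,3) - (1,2) - (1,1) - (2,1)

The budget equals the shortest possible length, so every move has to be on a shortest route through the required cells.
Route from (3,3): down to (4,3), left to (4,2), 2× up (reaching (2,2)), right to (2,3), up to (1,3), 2× left (reaching (1,1)), down to (2,1) — 9 moves in all.
Check: all required cells visited; 9 ≤ 9 moves.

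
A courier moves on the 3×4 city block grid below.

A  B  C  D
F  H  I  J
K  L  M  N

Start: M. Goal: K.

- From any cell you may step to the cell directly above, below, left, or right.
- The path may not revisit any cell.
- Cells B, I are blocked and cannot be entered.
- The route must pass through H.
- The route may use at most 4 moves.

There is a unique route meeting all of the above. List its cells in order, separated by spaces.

M L H F K

The budget equals the shortest possible length, so every move has to be on a shortest route through the required cells.
Route from M: left 1 to L, up 1 to H, left 1 to F, down 1 to K — 4 moves in all.
Check: all required cells visited; 4 ≤ 4 moves.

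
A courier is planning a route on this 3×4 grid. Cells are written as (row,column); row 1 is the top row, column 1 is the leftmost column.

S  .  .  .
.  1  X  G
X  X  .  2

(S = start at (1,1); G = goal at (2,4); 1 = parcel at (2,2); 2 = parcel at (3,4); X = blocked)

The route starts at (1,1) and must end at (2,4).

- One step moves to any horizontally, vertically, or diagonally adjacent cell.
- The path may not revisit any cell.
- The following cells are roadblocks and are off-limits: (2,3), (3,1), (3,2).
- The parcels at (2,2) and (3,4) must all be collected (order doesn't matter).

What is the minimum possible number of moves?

Any route passes through (2,2) and (3,4) in some order between (1,1) and (2,4). Summing Chebyshev distances along each leg and taking the cheapest ordering ((1,1) → (2,2) → (3,4) → (2,4)) gives a lower bound of 1 + 2 + 1 = 4 moves.
A route of 4 moves achieves this: (1,1) → (2,2) → (3,3) → (3,4) → (2,4).
Since 4 matches the lower bound, it is optimal.

4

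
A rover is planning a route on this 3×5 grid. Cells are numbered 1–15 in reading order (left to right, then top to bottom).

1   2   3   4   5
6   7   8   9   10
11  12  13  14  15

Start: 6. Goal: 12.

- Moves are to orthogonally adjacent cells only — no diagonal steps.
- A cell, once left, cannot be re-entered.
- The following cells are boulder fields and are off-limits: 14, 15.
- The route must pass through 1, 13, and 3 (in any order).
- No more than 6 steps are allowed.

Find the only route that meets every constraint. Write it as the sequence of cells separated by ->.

The budget equals the shortest possible length, so every move has to be on a shortest route through the required cells.
Route from 6: up 1 to 1, right 2 to 3, down 2 to 13, left 1 to 12 — 6 moves in all.
Check: all required cells visited; 6 ≤ 6 moves.

6 -> 1 -> 2 -> 3 -> 8 -> 13 -> 12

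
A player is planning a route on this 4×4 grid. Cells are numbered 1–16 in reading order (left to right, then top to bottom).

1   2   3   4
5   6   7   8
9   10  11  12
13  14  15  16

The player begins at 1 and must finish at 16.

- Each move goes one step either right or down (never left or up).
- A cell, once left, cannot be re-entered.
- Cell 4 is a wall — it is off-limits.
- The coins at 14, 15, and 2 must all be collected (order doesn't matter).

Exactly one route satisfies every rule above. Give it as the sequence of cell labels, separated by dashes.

1 - 2 - 6 - 10 - 14 - 15 - 16

Moves only go right or down, so the column and row indices never decrease.
Route from 1: right 1 to 2, down 3 to 14, right 2 to 16 — 6 moves in all.
Check: all required cells visited.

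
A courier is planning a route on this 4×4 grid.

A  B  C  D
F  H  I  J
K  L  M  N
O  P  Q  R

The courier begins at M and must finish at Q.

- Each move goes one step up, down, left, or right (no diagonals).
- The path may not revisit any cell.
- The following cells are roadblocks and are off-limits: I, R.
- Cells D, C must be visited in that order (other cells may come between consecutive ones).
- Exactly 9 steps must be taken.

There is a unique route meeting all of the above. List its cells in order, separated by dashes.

The waypoints must appear in the order D, C, with no cell reused.
Route from M: right 1 to N, up 2 to D, left 2 to B, down 3 to P, right 1 to Q — 9 moves in all.
Check: order respected (D at step 3, C at step 4); 9 moves as required.

M - N - J - D - C - B - H - L - P - Q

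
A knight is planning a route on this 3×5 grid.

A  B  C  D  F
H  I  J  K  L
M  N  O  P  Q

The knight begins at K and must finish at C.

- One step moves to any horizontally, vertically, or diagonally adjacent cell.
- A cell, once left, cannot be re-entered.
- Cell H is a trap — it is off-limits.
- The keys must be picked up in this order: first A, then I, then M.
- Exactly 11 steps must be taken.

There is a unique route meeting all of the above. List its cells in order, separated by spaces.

The waypoints must appear in the order A, I, M, with no cell reused.
Route from K: left 1 to J, up-left 1 to B, left 1 to A, down-right 1 to I, down-left 1 to M, right 3 to P, up-right 1 to L, up-left 1 to D, left 1 to C — 11 moves in all.
Check: order respected (A at step 3, I at step 4, M at step 5); 11 moves as required.

K J B A I M N O P L D C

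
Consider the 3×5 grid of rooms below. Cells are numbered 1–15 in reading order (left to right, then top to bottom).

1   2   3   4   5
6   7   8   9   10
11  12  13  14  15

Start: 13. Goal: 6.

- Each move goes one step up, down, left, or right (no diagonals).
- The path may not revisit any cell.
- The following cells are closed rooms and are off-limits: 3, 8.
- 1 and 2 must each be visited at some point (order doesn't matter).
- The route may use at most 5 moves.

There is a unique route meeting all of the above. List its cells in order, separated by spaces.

The budget equals the shortest possible length, so every move has to be on a shortest route through the required cells.
Route from 13: left 1 to 12, up 2 to 2, left 1 to 1, down 1 to 6 — 5 moves in all.
Check: all required cells visited; 5 ≤ 5 moves.

13 12 7 2 1 6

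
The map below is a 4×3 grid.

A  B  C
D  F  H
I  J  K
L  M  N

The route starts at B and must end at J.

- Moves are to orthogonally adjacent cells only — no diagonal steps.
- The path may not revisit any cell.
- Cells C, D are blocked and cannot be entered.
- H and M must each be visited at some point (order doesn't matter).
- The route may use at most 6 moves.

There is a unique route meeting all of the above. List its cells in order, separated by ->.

The 6-move cap with required stops at H, M leaves no slack for detours.
Route from B: down to F, right to H, 2× down (reaching N), left to M, up to J — 6 moves in all.
Check: all required cells visited; 6 ≤ 6 moves.

B -> F -> H -> K -> N -> M -> J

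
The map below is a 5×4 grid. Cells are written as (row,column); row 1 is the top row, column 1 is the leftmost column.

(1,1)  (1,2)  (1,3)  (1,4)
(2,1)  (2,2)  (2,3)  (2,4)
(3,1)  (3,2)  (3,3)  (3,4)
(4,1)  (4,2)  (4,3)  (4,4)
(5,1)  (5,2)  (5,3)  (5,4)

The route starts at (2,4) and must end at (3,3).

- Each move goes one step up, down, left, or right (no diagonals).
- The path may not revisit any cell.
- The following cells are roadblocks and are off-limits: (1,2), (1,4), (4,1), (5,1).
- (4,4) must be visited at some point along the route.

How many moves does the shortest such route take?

4

Any route passes through (4,4) somewhere between (2,4) and (3,3). Summing Manhattan distances along the two legs ((2,4) → (4,4) → (3,3)) gives a lower bound of 2 + 2 = 4 moves.
A route of 4 moves achieves this: (2,4) → (3,4) → (4,4) → (4,3) → (3,3).
Since 4 matches the lower bound, it is optimal.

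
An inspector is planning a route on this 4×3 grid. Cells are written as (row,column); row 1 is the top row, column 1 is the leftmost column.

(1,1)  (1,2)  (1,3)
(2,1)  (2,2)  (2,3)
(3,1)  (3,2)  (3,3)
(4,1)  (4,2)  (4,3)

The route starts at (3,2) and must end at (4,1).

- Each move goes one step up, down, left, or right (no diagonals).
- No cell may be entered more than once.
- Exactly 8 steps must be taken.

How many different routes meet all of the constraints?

7

Need simple routes of exactly 8 moves from (3,2) to (4,1) (Manhattan distance 2, so 3 moves are spent on a detour and 3 undoing it).
Enumerating: (3,2) (2,2) (1,2) (1,3) (2,3) (3,3) (4,3) (4,2) (4,1) | (3,2) (2,2) (2,3) (1,3) (1,2) (1,1) (2,1) (3,1) (4,1) | (3,2) (4,2) (4,3) (3,3) (2,3) (2,2) (2,1) (3,1) (4,1) | (3,2) (3,1) (2,1) (2,2) (2,3) (3,3) (4,3) (4,2) (4,1) | (3,2) (3,3) (2,3) (1,3) (1,2) (2,2) (2,1) (3,1) (4,1) | (3,2) (3,3) (2,3) (1,3) (1,2) (1,1) (2,1) (3,1) (4,1) | (3,2) (3,3) (2,3) (2,2) (1,2) (1,1) (2,1) (3,1) (4,1).
That gives 7 routes.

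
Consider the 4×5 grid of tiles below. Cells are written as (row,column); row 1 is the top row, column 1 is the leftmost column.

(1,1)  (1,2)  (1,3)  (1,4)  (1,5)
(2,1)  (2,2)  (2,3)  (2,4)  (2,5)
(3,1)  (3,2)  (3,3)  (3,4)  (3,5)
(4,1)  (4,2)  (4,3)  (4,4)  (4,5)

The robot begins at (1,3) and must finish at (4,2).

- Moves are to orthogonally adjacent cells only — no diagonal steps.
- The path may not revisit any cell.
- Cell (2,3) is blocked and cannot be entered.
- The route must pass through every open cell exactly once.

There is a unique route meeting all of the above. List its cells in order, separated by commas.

(1,3), (1,4), (1,5), (2,5), (2,4), (3,4), (3,5), (4,5), (4,4), (4,3), (3,3), (3,2), (2,2), (1,2), (1,1), (2,1), (3,1), (4,1), (4,2)

Need to visit all 19 open cells exactly once, starting at (1,3) and ending at (4,2).
Cell (1,1) has only two open neighbours ((2,1) and (1,2)), so the path must pass straight through it: one of those is the cell it's entered from and the other is where it exits.
Route from (1,3): 2× right (reaching (1,5)), down to (2,5), left to (2,4), down to (3,4), right to (3,5), down to (4,5), 2× left (reaching (4,3)), up to (3,3), left to (3,2), 2× up (reaching (1,2)), left to (1,1), 3× down (reaching (4,1)), right to (4,2) — 18 moves in all.
Check: all 19 open cells covered.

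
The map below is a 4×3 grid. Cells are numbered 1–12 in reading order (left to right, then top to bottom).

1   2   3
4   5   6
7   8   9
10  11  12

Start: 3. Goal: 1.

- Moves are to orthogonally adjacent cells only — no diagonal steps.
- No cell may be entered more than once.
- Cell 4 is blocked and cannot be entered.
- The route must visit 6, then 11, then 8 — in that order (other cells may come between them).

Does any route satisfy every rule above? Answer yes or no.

yes

One route that works: 3 → 6 → 9 → 12 → 11 → 8 → 5 → 2 → 1.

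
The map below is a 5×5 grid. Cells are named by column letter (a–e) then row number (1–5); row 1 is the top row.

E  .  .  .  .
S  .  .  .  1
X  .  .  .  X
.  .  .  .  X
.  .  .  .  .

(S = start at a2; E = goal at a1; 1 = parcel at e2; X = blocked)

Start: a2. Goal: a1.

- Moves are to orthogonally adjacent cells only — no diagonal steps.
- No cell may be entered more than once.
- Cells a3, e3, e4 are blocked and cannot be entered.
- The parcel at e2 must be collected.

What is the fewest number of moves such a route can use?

9

Any route passes through e2 somewhere between a2 and a1. Summing Manhattan distances along the two legs (a2 → e2 → a1) gives a lower bound of 4 + 5 = 9 moves.
A route of 9 moves achieves this: a2 → b2 → c2 → d2 → e2 → e1 → d1 → c1 → b1 → a1.
Since 9 matches the lower bound, it is optimal.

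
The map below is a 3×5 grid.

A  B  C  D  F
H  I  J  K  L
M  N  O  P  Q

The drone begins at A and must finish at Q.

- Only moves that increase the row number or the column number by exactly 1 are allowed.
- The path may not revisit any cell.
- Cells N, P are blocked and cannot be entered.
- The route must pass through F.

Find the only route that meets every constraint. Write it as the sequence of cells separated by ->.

Moves only go right or down, so the column and row indices never decrease.
Route from A: 4× right (reaching F), 2× down (reaching Q) — 6 moves in all.
Check: all required cells visited.

A -> B -> C -> D -> F -> L -> Q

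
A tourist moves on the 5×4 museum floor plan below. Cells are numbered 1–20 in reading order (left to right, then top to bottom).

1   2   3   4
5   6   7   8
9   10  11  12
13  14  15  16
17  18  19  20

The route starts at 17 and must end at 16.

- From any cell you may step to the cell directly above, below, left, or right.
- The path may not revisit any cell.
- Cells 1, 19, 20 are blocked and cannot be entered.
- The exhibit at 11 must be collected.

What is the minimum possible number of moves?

Any route passes through 11 somewhere between 17 and 16. Summing Manhattan distances along the two legs (17 → 11 → 16) gives a lower bound of 4 + 2 = 6 moves.
A route of 6 moves achieves this: 17 → 13 → 9 → 10 → 11 → 15 → 16.
Since 6 matches the lower bound, it is optimal.

6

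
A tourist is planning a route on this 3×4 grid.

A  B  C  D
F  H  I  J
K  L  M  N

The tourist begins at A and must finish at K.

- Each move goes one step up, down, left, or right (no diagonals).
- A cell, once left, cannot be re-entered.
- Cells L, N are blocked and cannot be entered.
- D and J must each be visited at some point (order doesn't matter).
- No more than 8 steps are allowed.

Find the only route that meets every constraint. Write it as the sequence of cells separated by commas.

The budget equals the shortest possible length, so every move has to be on a shortest route through the required cells.
Route from A: 3× right (reaching D), down to J, 3× left (reaching F), down to K — 8 moves in all.
Check: all required cells visited; 8 ≤ 8 moves.

A, B, C, D, J, I, H, F, K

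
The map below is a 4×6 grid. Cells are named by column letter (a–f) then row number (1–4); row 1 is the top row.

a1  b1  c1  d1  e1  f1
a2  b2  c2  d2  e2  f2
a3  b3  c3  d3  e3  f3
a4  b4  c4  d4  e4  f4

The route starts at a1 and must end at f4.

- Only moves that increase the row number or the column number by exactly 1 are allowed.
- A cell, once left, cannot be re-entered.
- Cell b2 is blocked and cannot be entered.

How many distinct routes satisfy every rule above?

26

A right/down-only route from a1 to f4 makes exactly 3 down-moves and 5 right-moves in some order.
With no other constraints that would be C(8,3) = 56 routes.
Subtract routes through each blocked cell (inclusion–exclusion for overlaps): − through b2: 30 → 26.
That gives 26 routes.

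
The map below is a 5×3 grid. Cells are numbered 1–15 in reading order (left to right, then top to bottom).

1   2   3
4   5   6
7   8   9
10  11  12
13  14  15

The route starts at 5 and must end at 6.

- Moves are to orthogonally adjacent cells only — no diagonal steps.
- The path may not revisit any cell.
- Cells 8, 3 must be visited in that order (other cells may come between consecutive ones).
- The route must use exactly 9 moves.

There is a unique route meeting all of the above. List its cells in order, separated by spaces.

5 8 11 10 7 4 1 2 3 6

The waypoints must appear in the order 8, 3, with no cell reused.
Route from 5: down 2 to 11, left 1 to 10, up 3 to 1, right 2 to 3, down 1 to 6 — 9 moves in all.
Check: order respected (8 at step 1, 3 at step 8); 9 moves as required.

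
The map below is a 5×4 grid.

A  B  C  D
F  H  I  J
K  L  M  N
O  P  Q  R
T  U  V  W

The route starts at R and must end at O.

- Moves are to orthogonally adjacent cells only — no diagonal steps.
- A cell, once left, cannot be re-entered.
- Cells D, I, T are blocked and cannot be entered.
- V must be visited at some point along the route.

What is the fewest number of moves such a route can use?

Any route passes through V somewhere between R and O. Summing Manhattan distances along the two legs (R → V → O) gives a lower bound of 2 + 3 = 5 moves.
A route of 5 moves achieves this: R → W → V → Q → P → O.
Since 5 matches the lower bound, it is optimal.

5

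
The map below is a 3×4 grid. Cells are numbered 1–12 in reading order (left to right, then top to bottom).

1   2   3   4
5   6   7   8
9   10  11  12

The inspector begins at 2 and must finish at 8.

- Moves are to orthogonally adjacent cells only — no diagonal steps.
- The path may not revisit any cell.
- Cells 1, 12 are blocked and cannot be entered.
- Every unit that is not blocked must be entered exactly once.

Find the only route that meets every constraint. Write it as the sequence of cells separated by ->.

2 -> 6 -> 5 -> 9 -> 10 -> 11 -> 7 -> 3 -> 4 -> 8

Need to visit all 10 open cells exactly once, starting at 2 and ending at 8.
Cell 5 has only two open neighbours (9 and 6), so the path must pass straight through it: one of those is the cell it's entered from and the other is where it exits.
Route from 2: down to 6, left to 5, down to 9, 2× right (reaching 11), 2× up (reaching 3), right to 4, down to 8 — 9 moves in all.
Check: all 10 open cells covered.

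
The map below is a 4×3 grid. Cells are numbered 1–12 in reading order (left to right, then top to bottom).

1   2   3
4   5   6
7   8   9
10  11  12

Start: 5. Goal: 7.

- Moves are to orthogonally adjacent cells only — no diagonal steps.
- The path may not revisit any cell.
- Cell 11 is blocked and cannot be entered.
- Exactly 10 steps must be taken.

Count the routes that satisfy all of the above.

Need simple routes of exactly 10 moves from 5 to 7 (Manhattan distance 2, so 4 moves are spent on a detour and 4 undoing it).
No route satisfies every constraint, so the count is 0.

0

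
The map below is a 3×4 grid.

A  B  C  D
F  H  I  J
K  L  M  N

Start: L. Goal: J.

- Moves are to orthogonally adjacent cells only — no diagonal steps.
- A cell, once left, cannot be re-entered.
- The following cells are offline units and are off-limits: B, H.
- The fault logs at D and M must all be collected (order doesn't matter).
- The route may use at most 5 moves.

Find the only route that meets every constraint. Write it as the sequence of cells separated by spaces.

Any route must reach D and M and still end at J within 5 moves, so the order of the required stops is forced.
Route from L: right to M, 2× up (reaching C), right to D, down to J — 5 moves in all.
Check: all required cells visited; 5 ≤ 5 moves.

L M I C D J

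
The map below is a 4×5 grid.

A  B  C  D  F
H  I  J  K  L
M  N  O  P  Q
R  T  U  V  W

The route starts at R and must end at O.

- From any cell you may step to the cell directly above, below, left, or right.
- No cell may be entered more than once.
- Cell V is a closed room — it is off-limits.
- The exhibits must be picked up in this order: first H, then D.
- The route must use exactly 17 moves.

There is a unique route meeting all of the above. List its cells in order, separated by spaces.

R M H A B C D F L Q P K J I N T U O

The waypoints must appear in the order H, D, with no cell reused.
Route from R: up 3 to A, right 4 to F, down 2 to Q, left 1 to P, up 1 to K, left 2 to I, down 2 to T, right 1 to U, up 1 to O — 17 moves in all.
Check: order respected (H at step 2, D at step 6); 17 moves as required.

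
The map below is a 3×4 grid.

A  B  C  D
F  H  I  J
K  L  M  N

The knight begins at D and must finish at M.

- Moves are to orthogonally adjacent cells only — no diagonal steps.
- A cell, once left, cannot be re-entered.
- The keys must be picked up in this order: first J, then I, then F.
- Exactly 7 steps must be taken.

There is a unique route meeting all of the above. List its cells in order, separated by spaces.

D J I H F K L M

The waypoints must appear in the order J, I, F, with no cell reused.
Route from D: down to J, 3× left (reaching F), down to K, 2× right (reaching M) — 7 moves in all.
Check: order respected (J at step 1, I at step 2, F at step 4); 7 moves as required.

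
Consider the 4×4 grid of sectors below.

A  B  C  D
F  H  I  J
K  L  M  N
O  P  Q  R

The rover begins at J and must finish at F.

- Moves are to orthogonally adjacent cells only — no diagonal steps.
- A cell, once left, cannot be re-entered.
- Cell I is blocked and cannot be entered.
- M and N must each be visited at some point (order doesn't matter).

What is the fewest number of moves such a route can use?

Any route passes through M and N in some order between J and F. Summing Manhattan distances along each leg and taking the cheapest ordering (J → N → M → F) gives a lower bound of 1 + 1 + 3 = 5 moves.
A route of 5 moves achieves this: J → N → M → L → H → F.
Since 5 matches the lower bound, it is optimal.

5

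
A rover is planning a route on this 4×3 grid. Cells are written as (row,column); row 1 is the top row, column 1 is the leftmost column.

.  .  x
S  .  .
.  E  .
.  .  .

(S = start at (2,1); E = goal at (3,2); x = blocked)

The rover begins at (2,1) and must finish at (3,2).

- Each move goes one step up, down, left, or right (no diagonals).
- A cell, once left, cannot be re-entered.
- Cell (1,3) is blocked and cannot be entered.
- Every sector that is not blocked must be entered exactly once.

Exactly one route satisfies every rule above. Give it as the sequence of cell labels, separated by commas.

Need to visit all 11 open cells exactly once, starting at (2,1) and ending at (3,2).
Cell (2,3) has only two open neighbours ((3,3) and (2,2)), so the path must pass straight through it: one of those is the cell it's entered from and the other is where it exits.
Route from (2,1): up 1 to (1,1), right 1 to (1,2), down 1 to (2,2), right 1 to (2,3), down 2 to (4,3), left 2 to (4,1), up 1 to (3,1), right 1 to (3,2) — 10 moves in all.
Check: all 11 open cells covered.

(2,1), (1,1), (1,2), (2,2), (2,3), (3,3), (4,3), (4,2), (4,1), (3,1), (3,2)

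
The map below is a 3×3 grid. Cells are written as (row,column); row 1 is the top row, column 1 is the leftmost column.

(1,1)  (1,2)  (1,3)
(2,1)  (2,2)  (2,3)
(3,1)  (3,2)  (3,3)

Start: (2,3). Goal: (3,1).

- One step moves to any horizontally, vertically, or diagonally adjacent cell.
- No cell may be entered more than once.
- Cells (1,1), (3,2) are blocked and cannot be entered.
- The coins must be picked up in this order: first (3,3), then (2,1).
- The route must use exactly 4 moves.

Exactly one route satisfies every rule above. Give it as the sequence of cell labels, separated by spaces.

The waypoints must appear in the order (3,3), (2,1), with no cell reused.
Route from (2,3): down to (3,3), up-left to (2,2), left to (2,1), down to (3,1) — 4 moves in all.
Check: order respected ((3,3) at step 1, (2,1) at step 3); 4 moves as required.

(2,3) (3,3) (2,2) (2,1) (3,1)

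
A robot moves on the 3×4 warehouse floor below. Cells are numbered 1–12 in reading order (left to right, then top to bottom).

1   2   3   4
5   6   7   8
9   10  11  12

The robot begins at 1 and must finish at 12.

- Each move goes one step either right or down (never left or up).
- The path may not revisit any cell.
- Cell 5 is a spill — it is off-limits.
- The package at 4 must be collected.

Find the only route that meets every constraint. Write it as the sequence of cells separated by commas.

1, 2, 3, 4, 8, 12

Moves only go right or down, so the column and row indices never decrease.
Route from 1: right 3 to 4, down 2 to 12 — 5 moves in all.
Check: all required cells visited.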